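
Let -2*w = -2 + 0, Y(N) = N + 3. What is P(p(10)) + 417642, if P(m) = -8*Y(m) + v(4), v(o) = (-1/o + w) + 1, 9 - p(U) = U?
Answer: 1670511/4 ≈ 4.1763e+5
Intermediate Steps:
Y(N) = 3 + N
p(U) = 9 - U
w = 1 (w = -(-2 + 0)/2 = -½*(-2) = 1)
v(o) = 2 - 1/o (v(o) = (-1/o + 1) + 1 = (1 - 1/o) + 1 = 2 - 1/o)
P(m) = -89/4 - 8*m (P(m) = -8*(3 + m) + (2 - 1/4) = (-24 - 8*m) + (2 - 1*¼) = (-24 - 8*m) + (2 - ¼) = (-24 - 8*m) + 7/4 = -89/4 - 8*m)
P(p(10)) + 417642 = (-89/4 - 8*(9 - 1*10)) + 417642 = (-89/4 - 8*(9 - 10)) + 417642 = (-89/4 - 8*(-1)) + 417642 = (-89/4 + 8) + 417642 = -57/4 + 417642 = 1670511/4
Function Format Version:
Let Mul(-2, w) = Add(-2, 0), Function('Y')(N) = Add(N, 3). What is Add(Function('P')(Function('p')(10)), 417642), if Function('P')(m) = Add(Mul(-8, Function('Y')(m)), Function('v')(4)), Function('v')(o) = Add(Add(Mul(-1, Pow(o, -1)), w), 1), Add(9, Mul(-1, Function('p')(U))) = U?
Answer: Rational(1670511, 4) ≈ 4.1763e+5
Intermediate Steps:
Function('Y')(N) = Add(3, N)
Function('p')(U) = Add(9, Mul(-1, U))
w = 1 (w = Mul(Rational(-1, 2), Add(-2, 0)) = Mul(Rational(-1, 2), -2) = 1)
Function('v')(o) = Add(2, Mul(-1, Pow(o, -1))) (Function('v')(o) = Add(Add(Mul(-1, Pow(o, -1)), 1), 1) = Add(Add(1, Mul(-1, Pow(o, -1))), 1) = Add(2, Mul(-1, Pow(o, -1))))
Function('P')(m) = Add(Rational(-89, 4), Mul(-8, m)) (Function('P')(m) = Add(Mul(-8, Add(3, m)), Add(2, Mul(-1, Pow(4, -1)))) = Add(Add(-24, Mul(-8, m)), Add(2, Mul(-1, Rational(1, 4)))) = Add(Add(-24, Mul(-8, m)), Add(2, Rational(-1, 4))) = Add(Add(-24, Mul(-8, m)), Rational(7, 4)) = Add(Rational(-89, 4), Mul(-8, m)))
Add(Function('P')(Function('p')(10)), 417642) = Add(Add(Rational(-89, 4), Mul(-8, Add(9, Mul(-1, 10)))), 417642) = Add(Add(Rational(-89, 4), Mul(-8, Add(9, -10))), 417642) = Add(Add(Rational(-89, 4), Mul(-8, -1)), 417642) = Add(Add(Rational(-89, 4), 8), 417642) = Add(Rational(-57, 4), 417642) = Rational(1670511, 4)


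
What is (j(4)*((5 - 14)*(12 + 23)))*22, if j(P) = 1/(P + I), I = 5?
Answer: -770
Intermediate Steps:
j(P) = 1/(5 + P) (j(P) = 1/(P + 5) = 1/(5 + P))
(j(4)*((5 - 14)*(12 + 23)))*22 = (((5 - 14)*(12 + 23))/(5 + 4))*22 = ((-9*35)/9)*22 = ((⅑)*(-315))*22 = -35*22 = -770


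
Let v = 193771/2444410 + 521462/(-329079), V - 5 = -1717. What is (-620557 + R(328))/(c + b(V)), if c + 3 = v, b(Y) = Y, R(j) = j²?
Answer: 412637532266113470/1380763758199361 ≈ 298.85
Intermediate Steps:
V = -1712 (V = 5 - 1717 = -1712)
v = -1210900960511/804403998390 (v = 193771*(1/2444410) + 521462*(-1/329079) = 193771/2444410 - 521462/329079 = -1210900960511/804403998390 ≈ -1.5053)
c = -3624112955681/804403998390 (c = -3 - 1210900960511/804403998390 = -3624112955681/804403998390 ≈ -4.5053)
(-620557 + R(328))/(c + b(V)) = (-620557 + 328²)/(-3624112955681/804403998390 - 1712) = (-620557 + 107584)/(-1380763758199361/804403998390) = -512973*(-804403998390/1380763758199361) = 412637532266113470/1380763758199361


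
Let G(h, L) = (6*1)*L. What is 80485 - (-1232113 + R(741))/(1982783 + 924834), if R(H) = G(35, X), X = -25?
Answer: 234020786508/2907617 ≈ 80485.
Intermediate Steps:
G(h, L) = 6*L
R(H) = -150 (R(H) = 6*(-25) = -150)
80485 - (-1232113 + R(741))/(1982783 + 924834) = 80485 - (-1232113 - 150)/(1982783 + 924834) = 80485 - (-1232263)/2907617 = 80485 - 1*(-1232263/2907617) = 80485 + 1232263/2907617 = 234020786508/2907617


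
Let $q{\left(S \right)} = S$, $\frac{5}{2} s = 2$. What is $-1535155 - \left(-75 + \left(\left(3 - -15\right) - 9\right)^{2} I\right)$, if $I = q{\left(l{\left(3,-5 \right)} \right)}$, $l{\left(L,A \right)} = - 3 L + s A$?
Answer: $-1534027$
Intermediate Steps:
$s = \frac{4}{5}$ ($s = \frac{2}{5} \cdot 2 = \frac{4}{5} \approx 0.8$)
$l{\left(L,A \right)} = - 3 L + \frac{4 A}{5}$
$I = -13$ ($I = \left(-3\right) 3 + \frac{4}{5} \left(-5\right) = -9 - 4 = -13$)
$-1535155 - \left(-75 + \left(\left(3 - -15\right) - 9\right)^{2} I\right) = -1535155 - \left(-75 + \left(\left(3 - -15\right) - 9\right)^{2} \left(-13\right)\right) = -1535155 - \left(-75 + \left(\left(3 + 15\right) - 9\right)^{2} \left(-13\right)\right) = -1535155 - \left(-75 + \left(18 - 9\right)^{2} \left(-13\right)\right) = -1535155 - \left(-75 + 9^{2} \left(-13\right)\right) = -1535155 - \left(-75 + 81 \left(-13\right)\right) = -1535155 - \left(-75 - 1053\right) = -1535155 - -1128 = -1535155 + 1128 = -1534027$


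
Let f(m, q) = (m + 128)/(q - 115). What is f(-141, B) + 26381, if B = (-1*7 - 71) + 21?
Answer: 4537545/172 ≈ 26381.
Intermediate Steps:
B = -57 (B = (-7 - 71) + 21 = -78 + 21 = -57)
f(m, q) = (128 + m)/(-115 + q)
f(-141, B) + 26381 = (128 - 141)/(-115 - 57) + 26381 = -13/(-172) + 26381 = -1/172*(-13) + 26381 = 13/172 + 26381 = 4537545/172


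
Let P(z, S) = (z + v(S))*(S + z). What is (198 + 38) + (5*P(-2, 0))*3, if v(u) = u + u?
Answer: 296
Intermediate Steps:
v(u) = 2*u
P(z, S) = (S + z)*(z + 2*S) (P(z, S) = (z + 2*S)*(S + z) = (S + z)*(z + 2*S))
(198 + 38) + (5*P(-2, 0))*3 = (198 + 38) + (5*((-2)² + 2*0² + 3*0*(-2)))*3 = 236 + (5*(4 + 2*0 + 0))*3 = 236 + (5*(4 + 0 + 0))*3 = 236 + (5*4)*3 = 236 + 20*3 = 236 + 60 = 296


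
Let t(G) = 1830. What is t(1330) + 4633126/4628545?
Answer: 8474870476/4628545 ≈ 1831.0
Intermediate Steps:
t(1330) + 4633126/4628545 = 1830 + 4633126/4628545 = 8474870476/4628545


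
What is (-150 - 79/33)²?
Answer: 25290841/1089 ≈ 23224.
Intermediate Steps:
(-150 - 79/33)² = (-5029/33)² = 25290841/1089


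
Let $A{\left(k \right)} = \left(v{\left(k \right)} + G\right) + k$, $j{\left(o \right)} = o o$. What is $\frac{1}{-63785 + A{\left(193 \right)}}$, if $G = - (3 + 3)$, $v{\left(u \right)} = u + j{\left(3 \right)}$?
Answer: $- \frac{1}{63396} \approx -1.5774 \cdot 10^{-5}$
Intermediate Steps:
$j{\left(o \right)} = o^{2}$
$v{\left(u \right)} = 9 + u$ ($v{\left(u \right)} = u + 3^{2} = u + 9 = 9 + u$)
$G = -6$ ($G = \left(-1\right) 6 = -6$)
$A{\left(k \right)} = 3 + 2 k$ ($A{\left(k \right)} = \left(\left(9 + k\right) - 6\right) + k = \left(3 + k\right) + k = 3 + 2 k$)
$\frac{1}{-63785 + A{\left(193 \right)}} = \frac{1}{-63785 + \left(3 + 2 \cdot 193\right)} = \frac{1}{-63785 + \left(3 + 386\right)} = \frac{1}{-63785 + 389} = \frac{1}{-63396} = - \frac{1}{63396}$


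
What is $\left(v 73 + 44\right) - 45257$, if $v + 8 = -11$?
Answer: $-46600$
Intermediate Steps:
$v = -19$ ($v = -8 - 11 = -19$)
$\left(v 73 + 44\right) - 45257 = \left(\left(-19\right) 73 + 44\right) - 45257 = \left(-1387 + 44\right) - 45257 = -1343 - 45257 = -46600$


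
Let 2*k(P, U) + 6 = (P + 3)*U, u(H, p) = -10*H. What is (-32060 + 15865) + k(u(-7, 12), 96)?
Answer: -12694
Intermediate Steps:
k(P, U) = -3 + U*(3 + P)/2 (k(P, U) = -3 + ((P + 3)*U)/2 = -3 + ((3 + P)*U)/2 = -3 + (U*(3 + P))/2 = -3 + U*(3 + P)/2)
(-32060 + 15865) + k(u(-7, 12), 96) = (-32060 + 15865) + (-3 + (3/2)*96 + (½)*(-10*(-7))*96) = -16195 + (-3 + 144 + (½)*70*96) = -16195 + (-3 + 144 + 3360) = -16195 + 3501 = -12694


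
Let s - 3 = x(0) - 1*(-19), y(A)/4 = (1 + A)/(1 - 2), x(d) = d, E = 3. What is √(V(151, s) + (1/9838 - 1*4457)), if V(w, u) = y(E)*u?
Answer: I*√465445037558/9838 ≈ 69.347*I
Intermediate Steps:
y(A) = -4 - 4*A (y(A) = 4*((1 + A)/(1 - 2)) = 4*((1 + A)/(-1)) = 4*((1 + A)*(-1)) = 4*(-1 - A) = -4 - 4*A)
s = 22 (s = 3 + (0 - 1*(-19)) = 3 + (0 + 19) = 3 + 19 = 22)
V(w, u) = -16*u (V(w, u) = (-4 - 4*3)*u = (-4 - 12)*u = -16*u)
√(V(151, s) + (1/9838 - 1*4457)) = √(-16*22 + (1/9838 - 1*4457)) = √(-352 + (1/9838 - 4457)) = √(-352 - 43847965/9838) = √(-47310941/9838) = I*√465445037558/9838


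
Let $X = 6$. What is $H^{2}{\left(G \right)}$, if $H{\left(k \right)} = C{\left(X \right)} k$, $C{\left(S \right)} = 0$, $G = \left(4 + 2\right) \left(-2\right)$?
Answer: $0$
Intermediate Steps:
$G = -12$ ($G = 6 \left(-2\right) = -12$)
$H{\left(k \right)} = 0$ ($H{\left(k \right)} = 0 k = 0$)
$H^{2}{\left(G \right)} = 0^{2} = 0$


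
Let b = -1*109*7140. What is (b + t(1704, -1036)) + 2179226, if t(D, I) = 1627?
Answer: 1402593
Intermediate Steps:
b = -778260 (b = -109*7140 = -778260)
(b + t(1704, -1036)) + 2179226 = (-778260 + 1627) + 2179226 = -776633 + 2179226 = 1402593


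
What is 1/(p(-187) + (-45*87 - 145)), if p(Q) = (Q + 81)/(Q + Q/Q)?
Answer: -93/377527 ≈ -0.00024634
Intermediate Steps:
p(Q) = (81 + Q)/(1 + Q) (p(Q) = (81 + Q)/(Q + 1) = (81 + Q)/(1 + Q))
1/(p(-187) + (-45*87 - 145)) = 1/((81 - 187)/(1 - 187) + (-45*87 - 145)) = 1/(-106/(-186) + (-3915 - 145)) = 1/(-1/186*(-106) - 4060) = 1/(53/93 - 4060) = 1/(-377527/93) = -93/377527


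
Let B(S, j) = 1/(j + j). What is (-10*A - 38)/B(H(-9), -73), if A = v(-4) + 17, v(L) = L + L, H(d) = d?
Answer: 18688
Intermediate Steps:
v(L) = 2*L
B(S, j) = 1/(2*j)
A = 9 (A = 2*(-4) + 17 = -8 + 17 = 9)
(-10*A - 38)/B(H(-9), -73) = (-10*9 - 38)/(((½)/(-73))) = (-90 - 38)/(((½)*(-1/73))) = -128/(-1/146) = -128*(-146) = 18688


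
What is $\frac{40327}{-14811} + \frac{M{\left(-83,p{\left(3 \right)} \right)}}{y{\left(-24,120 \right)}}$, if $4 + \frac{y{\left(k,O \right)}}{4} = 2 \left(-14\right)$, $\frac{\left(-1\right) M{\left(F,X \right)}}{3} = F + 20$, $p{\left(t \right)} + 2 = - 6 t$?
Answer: $- \frac{7961135}{1895808} \approx -4.1993$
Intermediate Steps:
$p{\left(t \right)} = -2 - 6 t$
$M{\left(F,X \right)} = -60 - 3 F$ ($M{\left(F,X \right)} = - 3 \left(F + 20\right) = - 3 \left(20 + F\right) = -60 - 3 F$)
$y{\left(k,O \right)} = -128$ ($y{\left(k,O \right)} = -16 + 4 \cdot 2 \left(-14\right) = -16 + 4 \left(-28\right) = -16 - 112 = -128$)
$\frac{40327}{-14811} + \frac{M{\left(-83,p{\left(3 \right)} \right)}}{y{\left(-24,120 \right)}} = \frac{40327}{-14811} + \frac{-60 - -249}{-128} = 40327 \left(- \frac{1}{14811}\right) + \left(-60 + 249\right) \left(- \frac{1}{128}\right) = - \frac{40327}{14811} + 189 \left(- \frac{1}{128}\right) = - \frac{40327}{14811} - \frac{189}{128} = - \frac{7961135}{1895808}$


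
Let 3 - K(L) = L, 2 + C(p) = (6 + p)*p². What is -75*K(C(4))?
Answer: 11625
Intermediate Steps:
C(p) = -2 + p²*(6 + p) (C(p) = -2 + (6 + p)*p² = -2 + p²*(6 + p))
K(L) = 3 - L
-75*K(C(4)) = -75*(3 - (-2 + 4³ + 6*4²)) = -75*(3 - (-2 + 64 + 6*16)) = -75*(3 - (-2 + 64 + 96)) = -75*(3 - 1*158) = -75*(3 - 158) = -75*(-155) = 11625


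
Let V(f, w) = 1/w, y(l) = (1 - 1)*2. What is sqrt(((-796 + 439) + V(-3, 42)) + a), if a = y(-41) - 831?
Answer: I*sqrt(2095590)/42 ≈ 34.467*I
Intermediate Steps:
y(l) = 0 (y(l) = 0*2 = 0)
a = -831 (a = 0 - 831 = -831)
sqrt(((-796 + 439) + V(-3, 42)) + a) = sqrt(((-796 + 439) + 1/42) - 831) = sqrt((-357 + 1/42) - 831) = sqrt(-14993/42 - 831) = sqrt(-49895/42) = I*sqrt(2095590)/42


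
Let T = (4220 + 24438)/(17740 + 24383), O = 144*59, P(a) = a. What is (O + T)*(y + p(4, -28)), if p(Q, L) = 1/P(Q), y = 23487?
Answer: 16812439707517/84246 ≈ 1.9956e+8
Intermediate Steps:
p(Q, L) = 1/Q
O = 8496
T = 28658/42123 ≈ 0.68034
(O + T)*(y + p(4, -28)) = (8496 + 28658/42123)*(23487 + 1/4) = 357905666*(23487 + 1/4)/42123 = (357905666/42123)*(93949/4) = 16812439707517/84246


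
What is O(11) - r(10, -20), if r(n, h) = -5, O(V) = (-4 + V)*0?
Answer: 5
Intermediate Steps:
O(V) = 0
O(11) - r(10, -20) = 0 - 1*(-5) = 0 + 5 = 5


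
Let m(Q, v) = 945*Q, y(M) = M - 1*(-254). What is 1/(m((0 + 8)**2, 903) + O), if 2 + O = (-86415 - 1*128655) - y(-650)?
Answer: -1/154196 ≈ -6.4853e-6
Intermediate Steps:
y(M) = 254 + M (y(M) = M + 254 = 254 + M)
O = -214676 (O = -2 + ((-86415 - 1*128655) - (254 - 650)) = -2 + ((-86415 - 128655) - 1*(-396)) = -2 + (-215070 + 396) = -2 - 214674 = -214676)
1/(m((0 + 8)**2, 903) + O) = 1/(945*(0 + 8)**2 - 214676) = 1/(945*8**2 - 214676) = 1/(945*64 - 214676) = 1/(60480 - 214676) = 1/(-154196) = -1/154196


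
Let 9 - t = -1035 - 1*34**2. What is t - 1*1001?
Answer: 1199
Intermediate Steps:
t = 2200 (t = 9 - (-1035 - 1*34**2) = 9 - (-1035 - 1*1156) = 9 - (-1035 - 1156) = 9 - 1*(-2191) = 9 + 2191 = 2200)
t - 1*1001 = 2200 - 1*1001 = 2200 - 1001 = 1199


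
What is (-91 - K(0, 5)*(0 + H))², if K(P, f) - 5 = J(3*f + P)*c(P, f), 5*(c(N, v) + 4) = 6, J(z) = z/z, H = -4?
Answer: 168921/25 ≈ 6756.8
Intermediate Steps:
J(z) = 1
c(N, v) = -14/5 (c(N, v) = -4 + (⅕)*6 = -4 + 6/5 = -14/5)
K(P, f) = 11/5 (K(P, f) = 5 + 1*(-14/5) = 5 - 14/5 = 11/5)
(-91 - K(0, 5)*(0 + H))² = (-91 - 11*(0 - 4)/5)² = (-91 - 11*(-4)/5)² = (-91 - 1*(-44/5))² = (-91 + 44/5)² = (-411/5)² = 168921/25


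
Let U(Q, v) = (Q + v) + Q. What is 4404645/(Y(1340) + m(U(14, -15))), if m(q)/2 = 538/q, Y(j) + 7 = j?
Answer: 1272453/409 ≈ 3111.1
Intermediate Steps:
Y(j) = -7 + j
U(Q, v) = v + 2*Q
m(q) = 1076/q (m(q) = 2*(538/q) = 1076/q)
4404645/(Y(1340) + m(U(14, -15))) = 4404645/((-7 + 1340) + 1076/(-15 + 2*14)) = 4404645/(1333 + 1076/(-15 + 28)) = 4404645/(1333 + 1076/13) = 4404645/(18405/13) = 4404645*(13/18405) = 1272453/409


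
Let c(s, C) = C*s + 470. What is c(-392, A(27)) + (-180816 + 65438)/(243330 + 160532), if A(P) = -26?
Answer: 2152930633/201931 ≈ 10662.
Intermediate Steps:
c(s, C) = 470 + C*s
c(-392, A(27)) + (-180816 + 65438)/(243330 + 160532) = (470 - 26*(-392)) + (-180816 + 65438)/(243330 + 160532) = (470 + 10192) - 115378/403862 = 10662 - 115378*1/403862 = 10662 - 57689/201931 = 2152930633/201931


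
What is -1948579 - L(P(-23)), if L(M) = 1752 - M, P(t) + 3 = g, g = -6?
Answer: -1950340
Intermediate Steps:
P(t) = -9 (P(t) = -3 - 6 = -9)
-1948579 - L(P(-23)) = -1948579 - (1752 - 1*(-9)) = -1948579 - (1752 + 9) = -1948579 - 1*1761 = -1948579 - 1761 = -1950340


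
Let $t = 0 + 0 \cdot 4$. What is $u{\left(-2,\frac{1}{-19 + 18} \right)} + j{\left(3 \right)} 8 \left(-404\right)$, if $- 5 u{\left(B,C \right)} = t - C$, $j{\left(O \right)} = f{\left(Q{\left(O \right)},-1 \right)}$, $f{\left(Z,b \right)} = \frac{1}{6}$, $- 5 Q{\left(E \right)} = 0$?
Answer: $- \frac{8083}{15} \approx -538.87$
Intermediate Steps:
$Q{\left(E \right)} = 0$ ($Q{\left(E \right)} = \left(- \frac{1}{5}\right) 0 = 0$)
$f{\left(Z,b \right)} = \frac{1}{6}$
$j{\left(O \right)} = \frac{1}{6}$
$t = 0$ ($t = 0 + 0 = 0$)
$u{\left(B,C \right)} = \frac{C}{5}$ ($u{\left(B,C \right)} = - \frac{0 - C}{5} = - \frac{\left(-1\right) C}{5} = \frac{C}{5}$)
$u{\left(-2,\frac{1}{-19 + 18} \right)} + j{\left(3 \right)} 8 \left(-404\right) = \frac{1}{5 \left(-19 + 18\right)} + \frac{1}{6} \cdot 8 \left(-404\right) = \frac{1}{5 \left(-1\right)} + \frac{4}{3} \left(-404\right) = \frac{1}{5} \left(-1\right) - \frac{1616}{3} = - \frac{1}{5} - \frac{1616}{3} = - \frac{8083}{15}$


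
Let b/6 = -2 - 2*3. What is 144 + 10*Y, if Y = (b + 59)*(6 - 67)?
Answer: -6566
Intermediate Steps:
b = -48 (b = 6*(-2 - 2*3) = 6*(-2 - 6) = 6*(-8) = -48)
Y = -671 (Y = (-48 + 59)*(6 - 67) = 11*(-61) = -671)
144 + 10*Y = 144 + 10*(-671) = 144 - 6710 = -6566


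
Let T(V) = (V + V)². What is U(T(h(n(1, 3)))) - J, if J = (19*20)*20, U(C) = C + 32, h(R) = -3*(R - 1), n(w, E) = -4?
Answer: -6668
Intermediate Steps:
h(R) = 3 - 3*R (h(R) = -3*(-1 + R) = 3 - 3*R)
T(V) = 4*V² (T(V) = (2*V)² = 4*V²)
U(C) = 32 + C
J = 7600 (J = 380*20 = 7600)
U(T(h(n(1, 3)))) - J = (32 + 4*(3 - 3*(-4))²) - 1*7600 = (32 + 4*(3 + 12)²) - 7600 = (32 + 4*15²) - 7600 = (32 + 4*225) - 7600 = (32 + 900) - 7600 = 932 - 7600 = -6668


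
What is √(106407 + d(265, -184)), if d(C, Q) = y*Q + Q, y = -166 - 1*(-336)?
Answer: 3*√8327 ≈ 273.76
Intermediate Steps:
y = 170 (y = -166 + 336 = 170)
d(C, Q) = 171*Q (d(C, Q) = 170*Q + Q = 171*Q)
√(106407 + d(265, -184)) = √(106407 + 171*(-184)) = √(106407 - 31464) = √74943 = 3*√8327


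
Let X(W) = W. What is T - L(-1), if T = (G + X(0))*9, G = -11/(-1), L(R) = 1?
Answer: 98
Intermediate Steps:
G = 11 (G = -11*(-1) = 11)
T = 99 (T = (11 + 0)*9 = 11*9 = 99)
T - L(-1) = 99 - 1*1 = 99 - 1 = 98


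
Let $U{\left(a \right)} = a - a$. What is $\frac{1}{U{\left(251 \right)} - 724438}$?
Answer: $- \frac{1}{724438} \approx -1.3804 \cdot 10^{-6}$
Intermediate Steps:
$U{\left(a \right)} = 0$
$\frac{1}{U{\left(251 \right)} - 724438} = \frac{1}{0 - 724438} = \frac{1}{-724438} = - \frac{1}{724438}$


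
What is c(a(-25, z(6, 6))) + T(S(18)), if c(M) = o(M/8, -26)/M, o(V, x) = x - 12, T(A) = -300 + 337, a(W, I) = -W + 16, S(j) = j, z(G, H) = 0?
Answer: 1479/41 ≈ 36.073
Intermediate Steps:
a(W, I) = 16 - W
T(A) = 37
o(V, x) = -12 + x
c(M) = -38/M (c(M) = (-12 - 26)/M = -38/M)
c(a(-25, z(6, 6))) + T(S(18)) = -38/(16 - 1*(-25)) + 37 = -38/(16 + 25) + 37 = -38/41 + 37 = 1479/41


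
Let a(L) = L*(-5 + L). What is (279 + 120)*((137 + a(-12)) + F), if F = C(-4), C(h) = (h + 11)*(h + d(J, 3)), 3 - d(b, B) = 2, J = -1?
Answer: 127680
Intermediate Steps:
d(b, B) = 1 (d(b, B) = 3 - 1*2 = 3 - 2 = 1)
C(h) = (1 + h)*(11 + h) (C(h) = (h + 11)*(h + 1) = (11 + h)*(1 + h) = (1 + h)*(11 + h))
F = -21 (F = 11 + (-4)² + 12*(-4) = 11 + 16 - 48 = -21)
(279 + 120)*((137 + a(-12)) + F) = (279 + 120)*((137 - 12*(-5 - 12)) - 21) = 399*((137 - 12*(-17)) - 21) = 399*((137 + 204) - 21) = 399*(341 - 21) = 399*320 = 127680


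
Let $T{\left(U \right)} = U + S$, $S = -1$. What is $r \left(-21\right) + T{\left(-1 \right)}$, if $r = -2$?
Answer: $40$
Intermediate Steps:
$T{\left(U \right)} = -1 + U$ ($T{\left(U \right)} = U - 1 = -1 + U$)
$r \left(-21\right) + T{\left(-1 \right)} = \left(-2\right) \left(-21\right) - 2 = 42 - 2 = 40$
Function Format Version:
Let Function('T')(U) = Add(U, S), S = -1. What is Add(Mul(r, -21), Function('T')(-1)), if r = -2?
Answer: 40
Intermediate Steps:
Function('T')(U) = Add(-1, U) (Function('T')(U) = Add(U, -1) = Add(-1, U))
Add(Mul(r, -21), Function('T')(-1)) = Add(Mul(-2, -21), Add(-1, -1)) = Add(42, -2) = 40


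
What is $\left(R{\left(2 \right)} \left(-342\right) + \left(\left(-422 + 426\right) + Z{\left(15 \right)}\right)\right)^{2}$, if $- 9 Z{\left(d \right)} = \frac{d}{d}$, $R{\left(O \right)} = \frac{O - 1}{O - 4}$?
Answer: $\frac{2477476}{81} \approx 30586.0$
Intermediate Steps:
$R{\left(O \right)} = \frac{-1 + O}{-4 + O}$
$Z{\left(d \right)} = - \frac{1}{9}$ ($Z{\left(d \right)} = - \frac{d \frac{1}{d}}{9} = \left(- \frac{1}{9}\right) 1 = - \frac{1}{9}$)
$\left(R{\left(2 \right)} \left(-342\right) + \left(\left(-422 + 426\right) + Z{\left(15 \right)}\right)\right)^{2} = \left(\frac{-1 + 2}{-4 + 2} \left(-342\right) + \left(\left(-422 + 426\right) - \frac{1}{9}\right)\right)^{2} = \left(\frac{1}{-2} \cdot 1 \left(-342\right) + \left(4 - \frac{1}{9}\right)\right)^{2} = \left(\left(- \frac{1}{2}\right) 1 \left(-342\right) + \frac{35}{9}\right)^{2} = \left(\left(- \frac{1}{2}\right) \left(-342\right) + \frac{35}{9}\right)^{2} = \left(171 + \frac{35}{9}\right)^{2} = \left(\frac{1574}{9}\right)^{2} = \frac{2477476}{81}$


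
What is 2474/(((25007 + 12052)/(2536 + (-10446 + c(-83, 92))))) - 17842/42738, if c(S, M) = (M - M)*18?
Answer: -139502609933/263971257 ≈ -528.48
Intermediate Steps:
c(S, M) = 0 (c(S, M) = 0*18 = 0)
2474/(((25007 + 12052)/(2536 + (-10446 + c(-83, 92))))) - 17842/42738 = 2474/(((25007 + 12052)/(2536 + (-10446 + 0)))) - 17842/42738 = 2474/((37059/(2536 - 10446))) - 17842*1/42738 = 2474/((37059/(-7910))) - 8921/21369 = 2474/((37059*(-1/7910))) - 8921/21369 = 2474/(-37059/7910) - 8921/21369 = 2474*(-7910/37059) - 8921/21369 = -19569340/37059 - 8921/21369 = -139502609933/263971257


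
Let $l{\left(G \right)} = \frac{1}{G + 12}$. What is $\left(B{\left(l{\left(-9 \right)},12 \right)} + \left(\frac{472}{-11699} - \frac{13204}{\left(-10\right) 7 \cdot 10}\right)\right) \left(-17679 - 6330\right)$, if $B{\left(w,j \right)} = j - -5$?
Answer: $- \frac{1760827838916}{2047325} \approx -8.6006 \cdot 10^{5}$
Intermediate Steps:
$l{\left(G \right)} = \frac{1}{12 + G}$
$B{\left(w,j \right)} = 5 + j$ ($B{\left(w,j \right)} = j + 5 = 5 + j$)
$\left(B{\left(l{\left(-9 \right)},12 \right)} + \left(\frac{472}{-11699} - \frac{13204}{\left(-10\right) 7 \cdot 10}\right)\right) \left(-17679 - 6330\right) = \left(\left(5 + 12\right) + \left(\frac{472}{-11699} - \frac{13204}{\left(-10\right) 7 \cdot 10}\right)\right) \left(-17679 - 6330\right) = \left(17 - \left(\frac{472}{11699} + \frac{13204}{\left(-70\right) 10}\right)\right) \left(-24009\right) = \left(17 - \left(\frac{472}{11699} + \frac{13204}{-700}\right)\right) \left(-24009\right) = \left(17 - - \frac{38535799}{2047325}\right) \left(-24009\right) = \left(17 + \left(- \frac{472}{11699} + \frac{3301}{175}\right)\right) \left(-24009\right) = \left(17 + \frac{38535799}{2047325}\right) \left(-24009\right) = \frac{73340324}{2047325} \left(-24009\right) = - \frac{1760827838916}{2047325}$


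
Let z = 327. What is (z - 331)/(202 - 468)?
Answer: 2/133 ≈ 0.015038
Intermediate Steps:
(z - 331)/(202 - 468) = (327 - 331)/(202 - 468) = -4/(-266) = -4*(-1/266) = 2/133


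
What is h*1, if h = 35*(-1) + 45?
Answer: 10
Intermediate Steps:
h = 10 (h = -35 + 45 = 10)
h*1 = 10*1 = 10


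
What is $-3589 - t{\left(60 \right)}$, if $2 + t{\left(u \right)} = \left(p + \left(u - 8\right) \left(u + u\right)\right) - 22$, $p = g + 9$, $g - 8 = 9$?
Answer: $-9831$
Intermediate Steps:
$g = 17$ ($g = 8 + 9 = 17$)
$p = 26$ ($p = 17 + 9 = 26$)
$t{\left(u \right)} = 2 + 2 u \left(-8 + u\right)$ ($t{\left(u \right)} = -2 + \left(\left(26 + \left(u - 8\right) \left(u + u\right)\right) - 22\right) = -2 + \left(\left(26 + \left(-8 + u\right) 2 u\right) - 22\right) = -2 + \left(\left(26 + 2 u \left(-8 + u\right)\right) - 22\right) = -2 + \left(4 + 2 u \left(-8 + u\right)\right) = 2 + 2 u \left(-8 + u\right)$)
$-3589 - t{\left(60 \right)} = -3589 - \left(2 - 960 + 2 \cdot 60^{2}\right) = -3589 - \left(2 - 960 + 2 \cdot 3600\right) = -3589 - \left(2 - 960 + 7200\right) = -3589 - 6242 = -9831$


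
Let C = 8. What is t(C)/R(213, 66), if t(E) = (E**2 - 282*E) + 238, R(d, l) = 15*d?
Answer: -1954/3195 ≈ -0.61158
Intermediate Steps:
t(E) = 238 + E**2 - 282*E
t(C)/R(213, 66) = (238 + 8**2 - 282*8)/((15*213)) = (238 + 64 - 2256)/3195 = -1954*1/3195 = -1954/3195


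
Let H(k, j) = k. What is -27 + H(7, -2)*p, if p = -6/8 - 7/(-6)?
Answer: -289/12 ≈ -24.083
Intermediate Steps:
p = 5/12 (p = -6*⅛ - 7*(-⅙) = -¾ + 7/6 = 5/12 ≈ 0.41667)
-27 + H(7, -2)*p = -27 + 7*(5/12) = -27 + 35/12 = -289/12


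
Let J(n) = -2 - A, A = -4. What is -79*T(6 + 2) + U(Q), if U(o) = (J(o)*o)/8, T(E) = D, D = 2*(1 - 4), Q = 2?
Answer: 949/2 ≈ 474.50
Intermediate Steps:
D = -6 (D = 2*(-3) = -6)
T(E) = -6
J(n) = 2 (J(n) = -2 - 1*(-4) = -2 + 4 = 2)
U(o) = o/4 (U(o) = (2*o)/8 = (2*o)*(⅛) = o/4)
-79*T(6 + 2) + U(Q) = -79*(-6) + (¼)*2 = 474 + ½ = 949/2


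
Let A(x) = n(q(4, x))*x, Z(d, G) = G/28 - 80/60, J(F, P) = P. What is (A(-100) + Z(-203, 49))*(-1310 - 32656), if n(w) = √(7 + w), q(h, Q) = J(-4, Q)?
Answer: -28305/2 + 3396600*I*√93 ≈ -14153.0 + 3.2756e+7*I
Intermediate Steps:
q(h, Q) = Q
Z(d, G) = -4/3 + G/28 (Z(d, G) = G*(1/28) - 80*1/60 = G/28 - 4/3 = -4/3 + G/28)
A(x) = x*√(7 + x) (A(x) = √(7 + x)*x = x*√(7 + x))
(A(-100) + Z(-203, 49))*(-1310 - 32656) = (-100*√(7 - 100) + (-4/3 + (1/28)*49))*(-1310 - 32656) = (-100*I*√93 + (-4/3 + 7/4))*(-33966) = (-100*I*√93 + 5/12)*(-33966) = (5/12 - 100*I*√93)*(-33966) = -28305/2 + 3396600*I*√93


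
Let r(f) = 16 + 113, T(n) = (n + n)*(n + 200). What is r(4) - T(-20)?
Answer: 7329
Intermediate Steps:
T(n) = 2*n*(200 + n) (T(n) = (2*n)*(200 + n) = 2*n*(200 + n))
r(f) = 129
r(4) - T(-20) = 129 - 2*(-20)*(200 - 20) = 129 - 2*(-20)*180 = 129 - 1*(-7200) = 129 + 7200 = 7329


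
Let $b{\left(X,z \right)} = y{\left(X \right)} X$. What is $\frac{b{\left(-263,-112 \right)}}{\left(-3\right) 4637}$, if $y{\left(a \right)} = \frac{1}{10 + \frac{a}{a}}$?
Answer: $\frac{263}{153021} \approx 0.0017187$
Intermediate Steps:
$y{\left(a \right)} = \frac{1}{11}$ ($y{\left(a \right)} = \frac{1}{10 + 1} = \frac{1}{11}$)
$b{\left(X,z \right)} = \frac{X}{11}$
$\frac{b{\left(-263,-112 \right)}}{\left(-3\right) 4637} = \frac{\frac{1}{11} \left(-263\right)}{\left(-3\right) 4637} = - \frac{263}{11 \left(-13911\right)} = \left(- \frac{263}{11}\right) \left(- \frac{1}{13911}\right) = \frac{263}{153021}$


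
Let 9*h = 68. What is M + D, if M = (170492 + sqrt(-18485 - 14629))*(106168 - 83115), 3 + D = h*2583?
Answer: 3930371589 + 23053*I*sqrt(33114) ≈ 3.9304e+9 + 4.195e+6*I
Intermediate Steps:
h = 68/9 (h = (1/9)*68 = 68/9 ≈ 7.5556)
D = 19513 (D = -3 + (68/9)*2583 = -3 + 19516 = 19513)
M = 3930352076 + 23053*I*sqrt(33114) (M = (170492 + sqrt(-33114))*23053 = (170492 + I*sqrt(33114))*23053 = 3930352076 + 23053*I*sqrt(33114) ≈ 3.9304e+9 + 4.195e+6*I)
M + D = (3930352076 + 23053*I*sqrt(33114)) + 19513 = 3930371589 + 23053*I*sqrt(33114)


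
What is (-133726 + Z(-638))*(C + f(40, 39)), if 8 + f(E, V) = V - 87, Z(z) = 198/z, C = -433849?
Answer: 1682710926015/29 ≈ 5.8025e+10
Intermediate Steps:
f(E, V) = -95 + V (f(E, V) = -8 + (V - 87) = -8 + (-87 + V) = -95 + V)
(-133726 + Z(-638))*(C + f(40, 39)) = (-133726 + 198/(-638))*(-433849 + (-95 + 39)) = (-133726 + 198*(-1/638))*(-433849 - 56) = (-133726 - 9/29)*(-433905) = -3878063/29*(-433905) = 1682710926015/29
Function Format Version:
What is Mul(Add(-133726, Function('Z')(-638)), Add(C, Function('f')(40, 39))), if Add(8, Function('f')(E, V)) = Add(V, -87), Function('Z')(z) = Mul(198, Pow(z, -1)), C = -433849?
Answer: Rational(1682710926015, 29) ≈ 5.8025e+10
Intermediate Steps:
Function('f')(E, V) = Add(-95, V) (Function('f')(E, V) = Add(-8, Add(V, -87)) = Add(-8, Add(-87, V)) = Add(-95, V))
Mul(Add(-133726, Function('Z')(-638)), Add(C, Function('f')(40, 39))) = Mul(Add(-133726, Mul(198, Pow(-638, -1))), Add(-433849, Add(-95, 39))) = Mul(Add(-133726, Mul(198, Rational(-1, 638))), Add(-433849, -56)) = Mul(Add(-133726, Rational(-9, 29)), -433905) = Mul(Rational(-3878063, 29), -433905) = Rational(1682710926015, 29)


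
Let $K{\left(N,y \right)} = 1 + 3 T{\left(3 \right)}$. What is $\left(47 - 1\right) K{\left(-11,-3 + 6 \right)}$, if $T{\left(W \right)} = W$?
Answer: $460$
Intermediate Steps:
$K{\left(N,y \right)} = 10$ ($K{\left(N,y \right)} = 1 + 3 \cdot 3 = 1 + 9 = 10$)
$\left(47 - 1\right) K{\left(-11,-3 + 6 \right)} = \left(47 - 1\right) 10 = 46 \cdot 10 = 460$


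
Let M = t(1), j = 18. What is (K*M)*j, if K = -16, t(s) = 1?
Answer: -288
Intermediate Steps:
M = 1
(K*M)*j = -16*1*18 = -16*18 = -288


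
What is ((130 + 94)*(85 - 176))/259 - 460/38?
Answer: -63838/703 ≈ -90.808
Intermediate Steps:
((130 + 94)*(85 - 176))/259 - 460/38 = (224*(-91))*(1/259) - 460*1/38 = -20384*1/259 - 230/19 = -2912/37 - 230/19 = -63838/703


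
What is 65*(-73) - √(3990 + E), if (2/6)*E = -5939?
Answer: -4745 - I*√13827 ≈ -4745.0 - 117.59*I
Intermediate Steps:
E = -17817 (E = 3*(-5939) = -17817)
65*(-73) - √(3990 + E) = 65*(-73) - √(3990 - 17817) = -4745 - √(-13827) = -4745 - I*√13827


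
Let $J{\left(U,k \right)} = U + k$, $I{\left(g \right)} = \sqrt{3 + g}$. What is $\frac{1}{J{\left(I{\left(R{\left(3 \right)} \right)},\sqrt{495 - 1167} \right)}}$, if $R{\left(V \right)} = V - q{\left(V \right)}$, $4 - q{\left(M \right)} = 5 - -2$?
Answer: $\frac{1}{227} - \frac{4 i \sqrt{42}}{681} \approx 0.0044053 - 0.038066 i$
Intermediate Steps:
$q{\left(M \right)} = -3$ ($q{\left(M \right)} = 4 - \left(5 - -2\right) = 4 - \left(5 + 2\right) = 4 - 7 = -3$)
$R{\left(V \right)} = 3 + V$ ($R{\left(V \right)} = V - -3 = V + 3 = 3 + V$)
$\frac{1}{J{\left(I{\left(R{\left(3 \right)} \right)},\sqrt{495 - 1167} \right)}} = \frac{1}{\sqrt{3 + \left(3 + 3\right)} + \sqrt{495 - 1167}} = \frac{1}{\sqrt{3 + 6} + \sqrt{-672}} = \frac{1}{\sqrt{9} + 4 i \sqrt{42}} = \frac{1}{3 + 4 i \sqrt{42}}$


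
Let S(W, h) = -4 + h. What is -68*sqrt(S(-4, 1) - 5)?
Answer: -136*I*sqrt(2) ≈ -192.33*I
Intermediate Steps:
-68*sqrt(S(-4, 1) - 5) = -68*sqrt((-4 + 1) - 5) = -68*sqrt(-3 - 5) = -136*I*sqrt(2)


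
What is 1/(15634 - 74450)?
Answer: -1/58816 ≈ -1.7002e-5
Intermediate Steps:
1/(15634 - 74450) = 1/(-58816) = -1/58816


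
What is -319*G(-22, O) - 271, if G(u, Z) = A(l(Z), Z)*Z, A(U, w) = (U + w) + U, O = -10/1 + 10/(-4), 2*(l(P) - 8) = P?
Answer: -72317/2 ≈ -36159.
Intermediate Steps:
l(P) = 8 + P/2
O = -25/2 (O = -10*1 + 10*(-¼) = -10 - 5/2 = -25/2 ≈ -12.500)
A(U, w) = w + 2*U
G(u, Z) = Z*(16 + 2*Z) (G(u, Z) = (Z + 2*(8 + Z/2))*Z = (Z + (16 + Z))*Z = (16 + 2*Z)*Z = Z*(16 + 2*Z))
-319*G(-22, O) - 271 = -638*(-25)*(8 - 25/2)/2 - 271 = -638*(-25)*(-9)/(2*2) - 271 = -319*225/2 - 271 = -71775/2 - 271 = -72317/2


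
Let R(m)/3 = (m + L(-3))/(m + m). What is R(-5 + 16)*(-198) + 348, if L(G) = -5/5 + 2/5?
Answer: 336/5 ≈ 67.200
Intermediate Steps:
L(G) = -⅗ (L(G) = -5*⅕ + 2*(⅕) = -1 + ⅖ = -⅗)
R(m) = 3*(-⅗ + m)/(2*m) (R(m) = 3*((m - ⅗)/(m + m)) = 3*((-⅗ + m)/((2*m))) = 3*((-⅗ + m)*(1/(2*m))) = 3*((-⅗ + m)/(2*m)) = 3*(-⅗ + m)/(2*m))
R(-5 + 16)*(-198) + 348 = (3*(-3 + 5*(-5 + 16))/(10*(-5 + 16)))*(-198) + 348 = ((3/10)*(-3 + 5*11)/11)*(-198) + 348 = ((3/10)*(1/11)*(-3 + 55))*(-198) + 348 = ((3/10)*(1/11)*52)*(-198) + 348 = (78/55)*(-198) + 348 = -1404/5 + 348 = 336/5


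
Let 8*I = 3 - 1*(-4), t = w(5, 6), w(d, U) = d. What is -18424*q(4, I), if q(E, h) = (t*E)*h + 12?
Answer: -543508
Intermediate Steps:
t = 5
I = 7/8 (I = (3 - 1*(-4))/8 = (3 + 4)/8 = (⅛)*7 = 7/8 ≈ 0.87500)
q(E, h) = 12 + 5*E*h (q(E, h) = (5*E)*h + 12 = 5*E*h + 12 = 12 + 5*E*h)
-18424*q(4, I) = -18424*(12 + 5*4*(7/8)) = -18424*(12 + 35/2) = -18424*59/2 = -543508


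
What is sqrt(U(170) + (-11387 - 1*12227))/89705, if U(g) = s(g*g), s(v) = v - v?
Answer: I*sqrt(23614)/89705 ≈ 0.001713*I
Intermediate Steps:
s(v) = 0
U(g) = 0
sqrt(U(170) + (-11387 - 1*12227))/89705 = sqrt(0 + (-11387 - 1*12227))/89705 = sqrt(0 + (-11387 - 12227))*(1/89705) = sqrt(0 - 23614)*(1/89705) = sqrt(-23614)*(1/89705) = (I*sqrt(23614))*(1/89705) = I*sqrt(23614)/89705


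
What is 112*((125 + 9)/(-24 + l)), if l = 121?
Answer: 15008/97 ≈ 154.72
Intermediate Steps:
112*((125 + 9)/(-24 + l)) = 112*((125 + 9)/(-24 + 121)) = 112*(134/97) = 15008/97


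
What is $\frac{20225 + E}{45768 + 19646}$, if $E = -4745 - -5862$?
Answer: $\frac{10671}{32707} \approx 0.32626$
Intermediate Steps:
$E = 1117$ ($E = -4745 + 5862 = 1117$)
$\frac{20225 + E}{45768 + 19646} = \frac{20225 + 1117}{45768 + 19646} = \frac{21342}{65414} = 21342 \cdot \frac{1}{65414} = \frac{10671}{32707}$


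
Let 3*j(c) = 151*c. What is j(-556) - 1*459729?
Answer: -1463143/3 ≈ -4.8771e+5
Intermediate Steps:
j(c) = 151*c/3 (j(c) = (151*c)/3 = 151*c/3)
j(-556) - 1*459729 = (151/3)*(-556) - 1*459729 = -83956/3 - 459729 = -1463143/3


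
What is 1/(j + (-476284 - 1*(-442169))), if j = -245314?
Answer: -1/279429 ≈ -3.5787e-6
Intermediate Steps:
1/(j + (-476284 - 1*(-442169))) = 1/(-245314 + (-476284 - 1*(-442169))) = 1/(-245314 + (-476284 + 442169)) = 1/(-245314 - 34115) = 1/(-279429) = -1/279429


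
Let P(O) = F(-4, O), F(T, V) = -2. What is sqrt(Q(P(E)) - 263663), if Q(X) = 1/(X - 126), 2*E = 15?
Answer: I*sqrt(67497730)/16 ≈ 513.48*I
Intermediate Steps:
E = 15/2 (E = (1/2)*15 = 15/2 ≈ 7.5000)
P(O) = -2
Q(X) = 1/(-126 + X)
sqrt(Q(P(E)) - 263663) = sqrt(1/(-126 - 2) - 263663) = sqrt(1/(-128) - 263663) = sqrt(-1/128 - 263663) = sqrt(-33748865/128) = I*sqrt(67497730)/16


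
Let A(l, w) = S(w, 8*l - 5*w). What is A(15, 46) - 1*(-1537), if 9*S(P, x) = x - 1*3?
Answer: 13720/9 ≈ 1524.4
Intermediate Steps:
S(P, x) = -1/3 + x/9 (S(P, x) = (x - 1*3)/9 = (x - 3)/9 = (-3 + x)/9 = -1/3 + x/9)
A(l, w) = -1/3 - 5*w/9 + 8*l/9 (A(l, w) = -1/3 + (8*l - 5*w)/9 = -1/3 + (-5*w + 8*l)/9 = -1/3 + (-5*w/9 + 8*l/9) = -1/3 - 5*w/9 + 8*l/9)
A(15, 46) - 1*(-1537) = (-1/3 - 5/9*46 + (8/9)*15) - 1*(-1537) = (-1/3 - 230/9 + 40/3) + 1537 = -113/9 + 1537 = 13720/9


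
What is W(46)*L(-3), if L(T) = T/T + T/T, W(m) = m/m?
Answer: 2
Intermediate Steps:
W(m) = 1
L(T) = 2 (L(T) = 1 + 1 = 2)
W(46)*L(-3) = 1*2 = 2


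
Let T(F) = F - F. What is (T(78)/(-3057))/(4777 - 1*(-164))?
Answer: 0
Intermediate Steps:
T(F) = 0
(T(78)/(-3057))/(4777 - 1*(-164)) = (0/(-3057))/(4777 - 1*(-164)) = (0*(-1/3057))/(4777 + 164) = 0/4941 = 0*(1/4941) = 0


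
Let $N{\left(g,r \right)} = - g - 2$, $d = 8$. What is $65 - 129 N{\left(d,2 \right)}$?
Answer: $1355$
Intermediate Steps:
$N{\left(g,r \right)} = -2 - g$
$65 - 129 N{\left(d,2 \right)} = 65 - 129 \left(-2 - 8\right) = 65 - -1290 = 65 + 1290 = 1355$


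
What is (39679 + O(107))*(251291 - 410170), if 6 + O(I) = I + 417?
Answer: -6386459163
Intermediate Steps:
O(I) = 411 + I (O(I) = -6 + (I + 417) = -6 + (417 + I) = 411 + I)
(39679 + O(107))*(251291 - 410170) = (39679 + (411 + 107))*(251291 - 410170) = (39679 + 518)*(-158879) = 40197*(-158879) = -6386459163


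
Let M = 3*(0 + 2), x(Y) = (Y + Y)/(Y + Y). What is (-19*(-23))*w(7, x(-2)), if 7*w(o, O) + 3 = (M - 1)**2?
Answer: 9614/7 ≈ 1373.4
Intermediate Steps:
x(Y) = 1 (x(Y) = (2*Y)/((2*Y)) = (2*Y)*(1/(2*Y)) = 1)
M = 6 (M = 3*2 = 6)
w(o, O) = 22/7 (w(o, O) = -3/7 + (6 - 1)**2/7 = -3/7 + (1/7)*5**2 = -3/7 + (1/7)*25 = -3/7 + 25/7 = 22/7)
(-19*(-23))*w(7, x(-2)) = -19*(-23)*(22/7) = 437*(22/7) = 9614/7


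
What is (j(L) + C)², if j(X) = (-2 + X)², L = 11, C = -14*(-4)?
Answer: 18769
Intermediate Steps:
C = 56
(j(L) + C)² = ((-2 + 11)² + 56)² = (9² + 56)² = (81 + 56)² = 137² = 18769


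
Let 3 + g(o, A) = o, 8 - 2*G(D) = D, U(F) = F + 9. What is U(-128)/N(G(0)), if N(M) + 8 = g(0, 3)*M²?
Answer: 17/8 ≈ 2.1250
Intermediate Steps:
U(F) = 9 + F
G(D) = 4 - D/2
g(o, A) = -3 + o
N(M) = -8 - 3*M² (N(M) = -8 + (-3 + 0)*M² = -8 - 3*M²)
U(-128)/N(G(0)) = (9 - 128)/(-8 - 3*(4 - ½*0)²) = -119/(-8 - 3*(4 + 0)²) = -119/(-8 - 3*4²) = -119/(-8 - 3*16) = -119/(-8 - 48) = -119/(-56) = -119*(-1/56) = 17/8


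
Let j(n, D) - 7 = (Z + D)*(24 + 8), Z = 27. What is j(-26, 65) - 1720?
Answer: 1231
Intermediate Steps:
j(n, D) = 871 + 32*D (j(n, D) = 7 + (27 + D)*(24 + 8) = 7 + (27 + D)*32 = 7 + (864 + 32*D) = 871 + 32*D)
j(-26, 65) - 1720 = (871 + 32*65) - 1720 = (871 + 2080) - 1720 = 2951 - 1720 = 1231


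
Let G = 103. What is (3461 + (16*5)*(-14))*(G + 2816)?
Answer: 6833379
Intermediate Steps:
(3461 + (16*5)*(-14))*(G + 2816) = (3461 + (16*5)*(-14))*(103 + 2816) = (3461 + 80*(-14))*2919 = (3461 - 1120)*2919 = 2341*2919 = 6833379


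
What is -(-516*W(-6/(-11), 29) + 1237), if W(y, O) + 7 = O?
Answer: 10115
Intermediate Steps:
W(y, O) = -7 + O
-(-516*W(-6/(-11), 29) + 1237) = -(-516*(-7 + 29) + 1237) = -(-516*22 + 1237) = -(-11352 + 1237) = -1*(-10115) = 10115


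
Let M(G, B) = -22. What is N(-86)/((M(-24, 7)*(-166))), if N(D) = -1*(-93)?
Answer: 93/3652 ≈ 0.025465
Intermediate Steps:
N(D) = 93
N(-86)/((M(-24, 7)*(-166))) = 93/((-22*(-166))) = 93/3652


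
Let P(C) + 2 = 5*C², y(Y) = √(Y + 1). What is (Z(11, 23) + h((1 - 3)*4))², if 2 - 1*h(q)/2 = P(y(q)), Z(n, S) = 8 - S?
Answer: 3969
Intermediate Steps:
y(Y) = √(1 + Y)
P(C) = -2 + 5*C²
h(q) = -2 - 10*q (h(q) = 4 - 2*(-2 + 5*(√(1 + q))²) = 4 - 2*(-2 + 5*(1 + q)) = 4 - 2*(-2 + (5 + 5*q)) = 4 - 2*(3 + 5*q) = 4 + (-6 - 10*q) = -2 - 10*q)
(Z(11, 23) + h((1 - 3)*4))² = ((8 - 1*23) + (-2 - 10*(1 - 3)*4))² = ((8 - 23) + (-2 - (-20)*4))² = (-15 + (-2 - 10*(-8)))² = (-15 + (-2 + 80))² = (-15 + 78)² = 63² = 3969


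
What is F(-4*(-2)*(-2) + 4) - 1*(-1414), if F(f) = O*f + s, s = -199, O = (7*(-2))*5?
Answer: 2055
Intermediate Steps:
O = -70 (O = -14*5 = -70)
F(f) = -199 - 70*f (F(f) = -70*f - 199 = -199 - 70*f)
F(-4*(-2)*(-2) + 4) - 1*(-1414) = (-199 - 70*(-4*(-2)*(-2) + 4)) - 1*(-1414) = (-199 - 70*(8*(-2) + 4)) + 1414 = (-199 - 70*(-16 + 4)) + 1414 = (-199 - 70*(-12)) + 1414 = (-199 + 840) + 1414 = 641 + 1414 = 2055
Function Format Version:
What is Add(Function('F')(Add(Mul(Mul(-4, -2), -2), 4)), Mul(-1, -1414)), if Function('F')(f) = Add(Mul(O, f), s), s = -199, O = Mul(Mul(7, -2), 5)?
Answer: 2055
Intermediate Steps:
O = -70 (O = Mul(-14, 5) = -70)
Function('F')(f) = Add(-199, Mul(-70, f)) (Function('F')(f) = Add(Mul(-70, f), -199) = Add(-199, Mul(-70, f)))
Add(Function('F')(Add(Mul(Mul(-4, -2), -2), 4)), Mul(-1, -1414)) = Add(Add(-199, Mul(-70, Add(Mul(Mul(-4, -2), -2), 4))), Mul(-1, -1414)) = Add(Add(-199, Mul(-70, Add(Mul(8, -2), 4))), 1414) = Add(Add(-199, Mul(-70, Add(-16, 4))), 1414) = Add(Add(-199, Mul(-70, -12)), 1414) = Add(Add(-199, 840), 1414) = Add(641, 1414) = 2055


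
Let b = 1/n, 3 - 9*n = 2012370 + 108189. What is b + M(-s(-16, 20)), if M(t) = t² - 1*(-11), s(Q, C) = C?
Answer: 290516169/706852 ≈ 411.00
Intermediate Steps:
n = -706852/3 (n = ⅓ - (2012370 + 108189)/9 = ⅓ - ⅑*2120559 = ⅓ - 706853/3 = -706852/3 ≈ -2.3562e+5)
M(t) = 11 + t² (M(t) = t² + 11 = 11 + t²)
b = -3/706852 (b = 1/(-706852/3) = -3/706852 ≈ -4.2442e-6)
b + M(-s(-16, 20)) = -3/706852 + (11 + (-1*20)²) = -3/706852 + (11 + (-20)²) = -3/706852 + (11 + 400) = -3/706852 + 411 = 290516169/706852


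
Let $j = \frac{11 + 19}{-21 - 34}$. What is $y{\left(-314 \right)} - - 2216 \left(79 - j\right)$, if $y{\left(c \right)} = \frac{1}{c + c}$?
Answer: $\frac{1217691989}{6908} \approx 1.7627 \cdot 10^{5}$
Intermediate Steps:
$y{\left(c \right)} = \frac{1}{2 c}$
$j = - \frac{6}{11}$ ($j = \frac{30}{-55} = 30 \left(- \frac{1}{55}\right) = - \frac{6}{11} \approx -0.54545$)
$y{\left(-314 \right)} - - 2216 \left(79 - j\right) = \frac{1}{2 \left(-314\right)} - - 2216 \left(79 - - \frac{6}{11}\right) = \frac{1}{2} \left(- \frac{1}{314}\right) - - 2216 \left(79 + \frac{6}{11}\right) = - \frac{1}{628} - \left(-2216\right) \frac{875}{11} = - \frac{1}{628} - - \frac{1939000}{11} = - \frac{1}{628} + \frac{1939000}{11} = \frac{1217691989}{6908}$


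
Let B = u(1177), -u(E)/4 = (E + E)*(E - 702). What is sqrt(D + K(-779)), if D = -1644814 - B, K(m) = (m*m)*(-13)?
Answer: I*sqrt(5061147) ≈ 2249.7*I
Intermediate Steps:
K(m) = -13*m**2 (K(m) = m**2*(-13) = -13*m**2)
u(E) = -8*E*(-702 + E) (u(E) = -4*(E + E)*(E - 702) = -4*2*E*(-702 + E) = -8*E*(-702 + E))
B = -4472600 (B = 8*1177*(702 - 1*1177) = 8*1177*(702 - 1177) = 8*1177*(-475) = -4472600)
D = 2827786 (D = -1644814 - 1*(-4472600) = -1644814 + 4472600 = 2827786)
sqrt(D + K(-779)) = sqrt(2827786 - 13*(-779)**2) = sqrt(2827786 - 13*606841) = sqrt(2827786 - 7888933) = sqrt(-5061147) = I*sqrt(5061147)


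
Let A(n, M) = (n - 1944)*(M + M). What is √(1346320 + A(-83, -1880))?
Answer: 4*√560490 ≈ 2994.6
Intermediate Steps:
A(n, M) = 2*M*(-1944 + n) (A(n, M) = (-1944 + n)*(2*M) = 2*M*(-1944 + n))
√(1346320 + A(-83, -1880)) = √(1346320 + 2*(-1880)*(-1944 - 83)) = √(1346320 + 2*(-1880)*(-2027)) = √(1346320 + 7621520) = √8967840 = 4*√560490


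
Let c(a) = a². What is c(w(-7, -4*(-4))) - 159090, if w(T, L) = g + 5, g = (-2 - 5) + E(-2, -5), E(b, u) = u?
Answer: -159041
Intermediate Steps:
g = -12 (g = (-2 - 5) - 5 = -7 - 5 = -12)
w(T, L) = -7 (w(T, L) = -12 + 5 = -7)
c(w(-7, -4*(-4))) - 159090 = (-7)² - 159090 = 49 - 159090 = -159041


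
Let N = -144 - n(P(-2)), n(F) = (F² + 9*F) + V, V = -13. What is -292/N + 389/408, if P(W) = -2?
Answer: 54883/15912 ≈ 3.4492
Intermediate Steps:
n(F) = -13 + F² + 9*F (n(F) = (F² + 9*F) - 13 = -13 + F² + 9*F)
N = -117 (N = -144 - (-13 + (-2)² + 9*(-2)) = -144 - (-13 + 4 - 18) = -144 - 1*(-27) = -144 + 27 = -117)
-292/N + 389/408 = -292/(-117) + 389/408 = -292*(-1/117) + 389*(1/408) = 292/117 + 389/408 = 54883/15912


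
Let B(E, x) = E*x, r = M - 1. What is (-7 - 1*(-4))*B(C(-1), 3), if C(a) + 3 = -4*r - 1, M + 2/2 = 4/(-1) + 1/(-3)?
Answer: -192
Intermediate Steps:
M = -16/3 (M = -1 + (4/(-1) + 1/(-3)) = -1 + (4*(-1) + 1*(-⅓)) = -1 + (-4 - ⅓) = -1 - 13/3 = -16/3 ≈ -5.3333)
r = -19/3 (r = -16/3 - 1 = -19/3 ≈ -6.3333)
C(a) = 64/3 (C(a) = -3 + (-4*(-19/3) - 1) = -3 + (76/3 - 1) = -3 + 73/3 = 64/3)
(-7 - 1*(-4))*B(C(-1), 3) = (-7 - 1*(-4))*((64/3)*3) = (-7 + 4)*64 = -3*64 = -192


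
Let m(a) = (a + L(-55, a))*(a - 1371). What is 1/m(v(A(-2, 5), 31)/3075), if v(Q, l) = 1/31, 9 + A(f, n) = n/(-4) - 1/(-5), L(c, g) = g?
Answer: -9086855625/261381148 ≈ -34.765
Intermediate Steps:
A(f, n) = -44/5 - n/4 (A(f, n) = -9 + (n/(-4) - 1/(-5)) = -9 + (n*(-1/4) - 1*(-1/5)) = -9 + (-n/4 + 1/5) = -9 + (1/5 - n/4) = -44/5 - n/4)
v(Q, l) = 1/31
m(a) = 2*a*(-1371 + a) (m(a) = (a + a)*(a - 1371) = (2*a)*(-1371 + a) = 2*a*(-1371 + a))
1/m(v(A(-2, 5), 31)/3075) = 1/(2*((1/31)/3075)*(-1371 + (1/31)/3075)) = 1/(2*((1/31)*(1/3075))*(-1371 + (1/31)*(1/3075))) = 1/(2*(1/95325)*(-1371 + 1/95325)) = 1/(2*(1/95325)*(-130690574/95325)) = 1/(-261381148/9086855625) = -9086855625/261381148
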